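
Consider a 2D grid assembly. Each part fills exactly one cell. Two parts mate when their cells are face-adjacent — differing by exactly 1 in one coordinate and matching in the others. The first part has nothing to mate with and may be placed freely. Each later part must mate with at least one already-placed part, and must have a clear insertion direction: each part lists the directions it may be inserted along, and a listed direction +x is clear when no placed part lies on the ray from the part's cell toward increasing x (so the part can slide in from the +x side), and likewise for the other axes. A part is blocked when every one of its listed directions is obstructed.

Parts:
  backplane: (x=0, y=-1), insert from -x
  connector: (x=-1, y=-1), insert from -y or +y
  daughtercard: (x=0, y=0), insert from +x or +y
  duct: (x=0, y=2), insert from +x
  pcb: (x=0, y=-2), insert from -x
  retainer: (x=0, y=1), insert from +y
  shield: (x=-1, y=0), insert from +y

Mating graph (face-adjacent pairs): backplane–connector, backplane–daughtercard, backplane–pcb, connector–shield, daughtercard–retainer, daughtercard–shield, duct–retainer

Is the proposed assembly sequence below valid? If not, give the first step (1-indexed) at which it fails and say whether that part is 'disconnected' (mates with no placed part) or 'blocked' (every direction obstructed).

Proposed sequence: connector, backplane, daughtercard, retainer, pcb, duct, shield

Invalid at step 2 (blocked)

1. connector@(-1, -1) [-y clear] — {connector}
2. backplane@(0, -1) — -x all obstructed ⇒ blocked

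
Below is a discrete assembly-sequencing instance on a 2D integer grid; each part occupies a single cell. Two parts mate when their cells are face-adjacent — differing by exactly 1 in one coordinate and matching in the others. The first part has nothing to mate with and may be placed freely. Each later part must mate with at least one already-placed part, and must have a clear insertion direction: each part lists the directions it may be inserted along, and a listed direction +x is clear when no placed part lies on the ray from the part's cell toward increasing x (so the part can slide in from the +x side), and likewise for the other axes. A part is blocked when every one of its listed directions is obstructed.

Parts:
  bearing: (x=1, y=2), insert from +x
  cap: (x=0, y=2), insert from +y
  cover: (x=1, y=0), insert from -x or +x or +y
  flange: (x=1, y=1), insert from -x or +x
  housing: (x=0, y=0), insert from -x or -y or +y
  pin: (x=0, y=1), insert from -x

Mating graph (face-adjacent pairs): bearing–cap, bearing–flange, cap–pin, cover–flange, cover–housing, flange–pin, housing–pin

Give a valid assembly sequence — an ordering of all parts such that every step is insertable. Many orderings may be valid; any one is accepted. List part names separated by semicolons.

1. bearing@(1, 2) [+x clear] — {bearing}
2. flange@(1, 1) [-x clear] — {bearing, flange}
3. pin@(0, 1) [-x clear] — {bearing, flange, pin}
4. housing@(0, 0) [-x clear] — {bearing, flange, housing, pin}
5. cap@(0, 2) [+y clear] — {bearing, cap, flange, housing, pin}
6. cover@(1, 0) [+x clear] — {bearing, cap, cover, flange, housing, pin}

bearing; flange; pin; housing; cap; cover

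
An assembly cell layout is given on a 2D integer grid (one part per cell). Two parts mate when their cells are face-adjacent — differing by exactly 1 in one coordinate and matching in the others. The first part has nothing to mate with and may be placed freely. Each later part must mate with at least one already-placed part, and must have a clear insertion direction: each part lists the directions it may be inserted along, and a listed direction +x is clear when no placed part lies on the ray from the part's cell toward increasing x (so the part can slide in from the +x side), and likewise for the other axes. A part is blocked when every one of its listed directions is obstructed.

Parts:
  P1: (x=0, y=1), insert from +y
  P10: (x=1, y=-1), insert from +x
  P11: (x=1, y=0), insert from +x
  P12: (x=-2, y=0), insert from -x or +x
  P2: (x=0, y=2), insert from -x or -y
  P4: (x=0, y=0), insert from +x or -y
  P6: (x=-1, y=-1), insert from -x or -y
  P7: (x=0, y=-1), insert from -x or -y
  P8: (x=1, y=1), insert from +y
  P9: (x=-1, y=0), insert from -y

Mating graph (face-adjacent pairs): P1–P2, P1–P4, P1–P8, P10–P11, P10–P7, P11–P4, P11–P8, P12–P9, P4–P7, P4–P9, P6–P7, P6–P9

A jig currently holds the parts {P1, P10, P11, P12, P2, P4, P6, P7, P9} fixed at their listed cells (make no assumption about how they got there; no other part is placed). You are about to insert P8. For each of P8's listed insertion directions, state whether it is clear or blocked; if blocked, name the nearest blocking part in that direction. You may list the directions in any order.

+y: clear

+y: ray from P8(1, 1) has no placed part ⇒ clear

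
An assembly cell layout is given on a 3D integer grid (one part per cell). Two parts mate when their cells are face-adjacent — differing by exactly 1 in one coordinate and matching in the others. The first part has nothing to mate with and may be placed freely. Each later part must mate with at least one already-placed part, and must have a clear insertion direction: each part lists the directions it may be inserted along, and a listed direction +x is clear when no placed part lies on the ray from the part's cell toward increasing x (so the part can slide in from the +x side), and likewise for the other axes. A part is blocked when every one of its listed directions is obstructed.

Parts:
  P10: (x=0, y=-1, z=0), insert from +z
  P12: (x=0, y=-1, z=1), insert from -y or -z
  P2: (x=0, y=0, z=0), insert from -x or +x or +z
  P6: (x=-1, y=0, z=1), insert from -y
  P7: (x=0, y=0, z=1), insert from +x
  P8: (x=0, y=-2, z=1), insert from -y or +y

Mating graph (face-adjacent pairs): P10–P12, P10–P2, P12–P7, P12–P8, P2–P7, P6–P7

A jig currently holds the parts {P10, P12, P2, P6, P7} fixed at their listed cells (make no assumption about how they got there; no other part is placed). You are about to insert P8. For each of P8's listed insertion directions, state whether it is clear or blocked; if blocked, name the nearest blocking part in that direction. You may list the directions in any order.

-y: ray from P8(0, -2, 1) has no placed part ⇒ clear
+y: nearest on ray is P12@(0, -1, 1) ⇒ blocked

+y: blocked by P12; -y: clear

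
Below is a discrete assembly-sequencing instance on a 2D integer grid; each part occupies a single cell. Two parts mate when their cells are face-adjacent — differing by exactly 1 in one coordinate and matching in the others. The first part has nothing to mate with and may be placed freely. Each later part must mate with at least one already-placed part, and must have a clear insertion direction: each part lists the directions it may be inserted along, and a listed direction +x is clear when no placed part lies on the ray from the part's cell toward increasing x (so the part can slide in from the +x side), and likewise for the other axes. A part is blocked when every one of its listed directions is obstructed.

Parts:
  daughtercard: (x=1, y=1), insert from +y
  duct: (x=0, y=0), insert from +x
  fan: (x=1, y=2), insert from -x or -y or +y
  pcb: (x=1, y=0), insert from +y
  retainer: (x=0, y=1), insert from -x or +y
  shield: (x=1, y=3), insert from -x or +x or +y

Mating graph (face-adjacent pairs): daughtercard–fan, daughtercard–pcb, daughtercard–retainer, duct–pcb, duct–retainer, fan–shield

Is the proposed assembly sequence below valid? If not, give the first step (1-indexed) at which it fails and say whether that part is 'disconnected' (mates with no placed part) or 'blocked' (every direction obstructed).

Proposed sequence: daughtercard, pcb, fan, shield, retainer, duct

Invalid at step 2 (blocked)

1. daughtercard@(1, 1) [+y clear] — {daughtercard}
2. pcb@(1, 0) — +y all obstructed ⇒ blocked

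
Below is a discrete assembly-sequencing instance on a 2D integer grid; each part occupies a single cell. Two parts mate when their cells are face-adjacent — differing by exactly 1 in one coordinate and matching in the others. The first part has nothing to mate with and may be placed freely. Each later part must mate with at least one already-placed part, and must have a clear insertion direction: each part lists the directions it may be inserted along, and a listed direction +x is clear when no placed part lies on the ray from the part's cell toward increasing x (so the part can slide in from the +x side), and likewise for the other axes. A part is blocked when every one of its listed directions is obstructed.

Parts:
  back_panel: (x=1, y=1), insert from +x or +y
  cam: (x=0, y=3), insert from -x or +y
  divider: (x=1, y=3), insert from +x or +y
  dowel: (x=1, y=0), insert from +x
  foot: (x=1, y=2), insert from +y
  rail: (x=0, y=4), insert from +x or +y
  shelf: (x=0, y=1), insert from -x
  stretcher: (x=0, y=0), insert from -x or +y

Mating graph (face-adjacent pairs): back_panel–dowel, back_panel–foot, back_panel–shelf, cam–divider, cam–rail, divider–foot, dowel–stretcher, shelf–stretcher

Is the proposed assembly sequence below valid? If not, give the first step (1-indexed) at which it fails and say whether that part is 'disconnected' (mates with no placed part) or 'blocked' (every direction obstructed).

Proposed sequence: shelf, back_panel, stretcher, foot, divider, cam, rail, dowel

Valid

1. shelf@(0, 1) [-x clear] — {shelf}
2. back_panel@(1, 1) [+x clear] — {back_panel, shelf}
3. stretcher@(0, 0) [-x clear] — {back_panel, shelf, stretcher}
4. foot@(1, 2) [+y clear] — {back_panel, foot, shelf, stretcher}
5. divider@(1, 3) [+x clear] — {back_panel, divider, foot, shelf, stretcher}
6. cam@(0, 3) [-x clear] — {back_panel, cam, divider, foot, shelf, stretcher}
7. rail@(0, 4) [+x clear] — {back_panel, cam, divider, foot, rail, shelf, stretcher}
8. dowel@(1, 0) [+x clear] — {back_panel, cam, divider, dowel, foot, rail, shelf, stretcher}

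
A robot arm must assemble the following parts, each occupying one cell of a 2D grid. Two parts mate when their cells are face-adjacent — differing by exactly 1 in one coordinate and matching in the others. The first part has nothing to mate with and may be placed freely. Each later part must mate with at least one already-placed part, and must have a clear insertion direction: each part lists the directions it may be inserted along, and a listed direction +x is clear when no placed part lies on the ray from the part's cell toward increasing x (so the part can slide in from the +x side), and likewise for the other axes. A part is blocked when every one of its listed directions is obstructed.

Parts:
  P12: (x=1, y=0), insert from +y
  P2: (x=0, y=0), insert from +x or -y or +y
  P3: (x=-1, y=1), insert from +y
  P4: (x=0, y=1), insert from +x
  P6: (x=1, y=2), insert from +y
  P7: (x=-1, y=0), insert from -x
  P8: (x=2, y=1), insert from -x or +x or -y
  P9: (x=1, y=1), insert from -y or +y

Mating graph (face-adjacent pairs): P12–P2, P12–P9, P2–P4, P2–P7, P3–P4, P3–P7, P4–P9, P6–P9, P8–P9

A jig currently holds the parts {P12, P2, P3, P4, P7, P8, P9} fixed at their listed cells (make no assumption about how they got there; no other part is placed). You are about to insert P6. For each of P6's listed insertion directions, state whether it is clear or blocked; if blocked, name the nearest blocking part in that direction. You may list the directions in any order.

+y: ray from P6(1, 2) has no placed part ⇒ clear

+y: clear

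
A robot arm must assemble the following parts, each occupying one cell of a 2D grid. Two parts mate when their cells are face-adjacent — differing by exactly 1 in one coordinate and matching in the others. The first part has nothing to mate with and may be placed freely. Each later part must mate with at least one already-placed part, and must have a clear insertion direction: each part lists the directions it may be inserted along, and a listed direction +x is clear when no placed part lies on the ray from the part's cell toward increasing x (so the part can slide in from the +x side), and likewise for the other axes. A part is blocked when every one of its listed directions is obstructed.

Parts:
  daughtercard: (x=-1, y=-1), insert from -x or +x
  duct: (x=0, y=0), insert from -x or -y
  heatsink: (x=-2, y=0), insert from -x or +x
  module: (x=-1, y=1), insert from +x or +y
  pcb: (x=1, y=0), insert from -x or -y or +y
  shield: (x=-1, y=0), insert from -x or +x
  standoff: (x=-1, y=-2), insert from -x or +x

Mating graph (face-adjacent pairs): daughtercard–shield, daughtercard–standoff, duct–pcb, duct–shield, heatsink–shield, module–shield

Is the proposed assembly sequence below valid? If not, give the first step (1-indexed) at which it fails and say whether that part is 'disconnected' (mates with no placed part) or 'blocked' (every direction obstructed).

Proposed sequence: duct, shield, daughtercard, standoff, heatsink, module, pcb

Valid

1. duct@(0, 0) [-x clear] — {duct}
2. shield@(-1, 0) [-x clear] — {duct, shield}
3. daughtercard@(-1, -1) [-x clear] — {daughtercard, duct, shield}
4. standoff@(-1, -2) [-x clear] — {daughtercard, duct, shield, standoff}
5. heatsink@(-2, 0) [-x clear] — {daughtercard, duct, heatsink, shield, standoff}
6. module@(-1, 1) [+x clear] — {daughtercard, duct, heatsink, module, shield, standoff}
7. pcb@(1, 0) [-y clear] — {daughtercard, duct, heatsink, module, pcb, shield, standoff}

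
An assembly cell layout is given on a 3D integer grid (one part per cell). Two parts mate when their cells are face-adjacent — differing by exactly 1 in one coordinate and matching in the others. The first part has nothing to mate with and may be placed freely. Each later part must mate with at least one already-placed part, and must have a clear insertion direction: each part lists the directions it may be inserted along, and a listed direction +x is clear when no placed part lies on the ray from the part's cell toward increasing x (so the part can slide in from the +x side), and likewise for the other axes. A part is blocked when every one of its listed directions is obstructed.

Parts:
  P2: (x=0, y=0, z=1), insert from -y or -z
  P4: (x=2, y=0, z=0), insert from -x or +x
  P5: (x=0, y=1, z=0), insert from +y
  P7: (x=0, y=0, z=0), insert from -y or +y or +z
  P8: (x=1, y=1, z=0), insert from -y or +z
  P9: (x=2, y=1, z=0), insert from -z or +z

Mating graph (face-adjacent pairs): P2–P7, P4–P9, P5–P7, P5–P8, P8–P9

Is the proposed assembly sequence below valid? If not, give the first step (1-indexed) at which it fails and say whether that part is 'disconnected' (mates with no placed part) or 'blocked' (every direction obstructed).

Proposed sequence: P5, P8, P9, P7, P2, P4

Valid

1. P5@(0, 1, 0) [+y clear] — {P5}
2. P8@(1, 1, 0) [-y clear] — {P5, P8}
3. P9@(2, 1, 0) [-z clear] — {P5, P8, P9}
4. P7@(0, 0, 0) [-y clear] — {P5, P7, P8, P9}
5. P2@(0, 0, 1) [-y clear] — {P2, P5, P7, P8, P9}
6. P4@(2, 0, 0) [+x clear] — {P2, P4, P5, P7, P8, P9}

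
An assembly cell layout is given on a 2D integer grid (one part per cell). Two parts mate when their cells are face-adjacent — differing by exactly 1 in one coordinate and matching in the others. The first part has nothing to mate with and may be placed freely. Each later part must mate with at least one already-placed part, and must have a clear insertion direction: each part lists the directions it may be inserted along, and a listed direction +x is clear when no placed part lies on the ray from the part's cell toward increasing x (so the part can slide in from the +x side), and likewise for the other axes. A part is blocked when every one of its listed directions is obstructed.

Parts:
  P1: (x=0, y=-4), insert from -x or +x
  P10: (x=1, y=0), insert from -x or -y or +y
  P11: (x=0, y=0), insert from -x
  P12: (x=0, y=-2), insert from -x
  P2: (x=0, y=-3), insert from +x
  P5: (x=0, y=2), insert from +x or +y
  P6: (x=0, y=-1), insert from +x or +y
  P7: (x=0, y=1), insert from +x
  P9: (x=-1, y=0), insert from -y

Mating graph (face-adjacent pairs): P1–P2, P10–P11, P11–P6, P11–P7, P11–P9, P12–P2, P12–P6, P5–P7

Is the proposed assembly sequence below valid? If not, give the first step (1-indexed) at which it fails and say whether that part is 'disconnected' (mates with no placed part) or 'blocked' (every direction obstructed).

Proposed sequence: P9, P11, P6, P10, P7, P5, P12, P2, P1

1. P9@(-1, 0) [-y clear] — {P9}
2. P11@(0, 0) — -x all obstructed ⇒ blocked

Invalid at step 2 (blocked)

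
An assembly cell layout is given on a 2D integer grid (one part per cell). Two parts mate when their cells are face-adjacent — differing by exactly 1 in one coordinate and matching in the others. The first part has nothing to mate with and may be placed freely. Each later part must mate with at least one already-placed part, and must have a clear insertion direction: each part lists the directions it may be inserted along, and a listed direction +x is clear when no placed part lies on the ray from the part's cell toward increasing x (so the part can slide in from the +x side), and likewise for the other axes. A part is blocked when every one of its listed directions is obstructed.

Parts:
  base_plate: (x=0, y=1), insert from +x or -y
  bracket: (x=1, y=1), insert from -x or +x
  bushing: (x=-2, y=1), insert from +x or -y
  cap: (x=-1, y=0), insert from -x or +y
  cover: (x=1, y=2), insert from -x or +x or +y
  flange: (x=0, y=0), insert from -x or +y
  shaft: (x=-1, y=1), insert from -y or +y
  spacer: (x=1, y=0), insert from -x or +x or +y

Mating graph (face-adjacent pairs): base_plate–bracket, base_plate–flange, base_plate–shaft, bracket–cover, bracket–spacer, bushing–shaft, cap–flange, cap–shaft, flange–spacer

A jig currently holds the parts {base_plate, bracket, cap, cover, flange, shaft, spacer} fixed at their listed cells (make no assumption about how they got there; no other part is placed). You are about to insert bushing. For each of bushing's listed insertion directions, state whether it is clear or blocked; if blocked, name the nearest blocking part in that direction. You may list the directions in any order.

+x: blocked by shaft; -y: clear

+x: nearest on ray is shaft@(-1, 1) ⇒ blocked
-y: ray from bushing(-2, 1) has no placed part ⇒ clear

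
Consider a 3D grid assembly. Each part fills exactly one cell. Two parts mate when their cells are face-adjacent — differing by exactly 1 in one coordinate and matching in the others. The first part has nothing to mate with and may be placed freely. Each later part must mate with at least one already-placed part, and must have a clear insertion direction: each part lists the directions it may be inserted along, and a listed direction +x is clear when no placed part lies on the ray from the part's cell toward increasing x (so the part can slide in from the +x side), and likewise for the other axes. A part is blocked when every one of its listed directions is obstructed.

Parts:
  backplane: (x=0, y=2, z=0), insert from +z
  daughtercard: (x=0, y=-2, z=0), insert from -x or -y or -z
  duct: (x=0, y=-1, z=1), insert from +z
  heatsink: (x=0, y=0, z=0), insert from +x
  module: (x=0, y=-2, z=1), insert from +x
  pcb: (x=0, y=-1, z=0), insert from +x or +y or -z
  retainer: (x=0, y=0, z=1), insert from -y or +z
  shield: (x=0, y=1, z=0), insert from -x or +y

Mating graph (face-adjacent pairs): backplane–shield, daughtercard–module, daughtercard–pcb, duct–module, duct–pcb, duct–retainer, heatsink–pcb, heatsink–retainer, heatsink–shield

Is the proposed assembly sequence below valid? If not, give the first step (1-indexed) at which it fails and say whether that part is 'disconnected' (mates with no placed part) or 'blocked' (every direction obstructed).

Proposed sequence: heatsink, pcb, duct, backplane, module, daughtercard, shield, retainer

Invalid at step 4 (disconnected)

1. heatsink@(0, 0, 0) [+x clear] — {heatsink}
2. pcb@(0, -1, 0) [+x clear] — {heatsink, pcb}
3. duct@(0, -1, 1) [+z clear] — {duct, heatsink, pcb}
4. backplane@(0, 2, 0) — no placed neighbour ⇒ disconnected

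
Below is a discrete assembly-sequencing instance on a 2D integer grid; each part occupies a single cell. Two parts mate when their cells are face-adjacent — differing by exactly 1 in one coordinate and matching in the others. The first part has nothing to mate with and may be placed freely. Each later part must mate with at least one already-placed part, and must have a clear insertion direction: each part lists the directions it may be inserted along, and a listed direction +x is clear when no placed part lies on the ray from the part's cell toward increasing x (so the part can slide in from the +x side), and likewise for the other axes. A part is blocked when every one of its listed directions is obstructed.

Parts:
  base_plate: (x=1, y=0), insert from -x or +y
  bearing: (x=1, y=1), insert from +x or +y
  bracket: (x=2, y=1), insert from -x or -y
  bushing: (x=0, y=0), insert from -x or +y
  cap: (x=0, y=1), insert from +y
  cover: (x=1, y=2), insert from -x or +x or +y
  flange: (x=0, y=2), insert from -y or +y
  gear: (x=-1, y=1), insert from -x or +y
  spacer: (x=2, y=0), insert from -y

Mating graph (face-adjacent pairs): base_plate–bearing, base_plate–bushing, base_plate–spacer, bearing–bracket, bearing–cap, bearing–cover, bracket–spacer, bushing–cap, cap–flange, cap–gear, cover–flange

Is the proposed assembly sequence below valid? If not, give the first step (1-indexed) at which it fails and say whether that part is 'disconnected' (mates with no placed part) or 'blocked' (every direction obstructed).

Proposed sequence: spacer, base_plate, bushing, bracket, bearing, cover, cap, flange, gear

1. spacer@(2, 0) [-y clear] — {spacer}
2. base_plate@(1, 0) [-x clear] — {base_plate, spacer}
3. bushing@(0, 0) [-x clear] — {base_plate, bushing, spacer}
4. bracket@(2, 1) [-x clear] — {base_plate, bracket, bushing, spacer}
5. bearing@(1, 1) [+y clear] — {base_plate, bearing, bracket, bushing, spacer}
6. cover@(1, 2) [-x clear] — {base_plate, bearing, bracket, bushing, cover, spacer}
7. cap@(0, 1) [+y clear] — {base_plate, bearing, bracket, bushing, cap, cover, spacer}
8. flange@(0, 2) [+y clear] — {base_plate, bearing, bracket, bushing, cap, cover, flange, spacer}
9. gear@(-1, 1) [-x clear] — {base_plate, bearing, bracket, bushing, cap, cover, flange, gear, spacer}

Valid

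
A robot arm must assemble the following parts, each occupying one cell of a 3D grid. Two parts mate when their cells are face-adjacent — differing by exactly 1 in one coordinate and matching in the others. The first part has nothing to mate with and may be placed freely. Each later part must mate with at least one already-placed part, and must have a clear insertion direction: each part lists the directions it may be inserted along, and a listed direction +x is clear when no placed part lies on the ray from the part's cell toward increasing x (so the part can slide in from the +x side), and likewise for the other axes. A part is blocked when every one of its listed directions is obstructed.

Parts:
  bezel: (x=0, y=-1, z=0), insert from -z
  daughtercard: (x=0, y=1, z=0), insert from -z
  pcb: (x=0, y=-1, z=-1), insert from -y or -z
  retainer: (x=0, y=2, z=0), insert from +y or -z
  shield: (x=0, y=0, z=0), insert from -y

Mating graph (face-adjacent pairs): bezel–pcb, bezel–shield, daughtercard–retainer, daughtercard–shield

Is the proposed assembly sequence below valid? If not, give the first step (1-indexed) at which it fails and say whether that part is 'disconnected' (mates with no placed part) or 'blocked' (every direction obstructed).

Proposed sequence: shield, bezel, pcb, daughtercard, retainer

1. shield@(0, 0, 0) [-y clear] — {shield}
2. bezel@(0, -1, 0) [-z clear] — {bezel, shield}
3. pcb@(0, -1, -1) [-y clear] — {bezel, pcb, shield}
4. daughtercard@(0, 1, 0) [-z clear] — {bezel, daughtercard, pcb, shield}
5. retainer@(0, 2, 0) [+y clear] — {bezel, daughtercard, pcb, retainer, shield}

Valid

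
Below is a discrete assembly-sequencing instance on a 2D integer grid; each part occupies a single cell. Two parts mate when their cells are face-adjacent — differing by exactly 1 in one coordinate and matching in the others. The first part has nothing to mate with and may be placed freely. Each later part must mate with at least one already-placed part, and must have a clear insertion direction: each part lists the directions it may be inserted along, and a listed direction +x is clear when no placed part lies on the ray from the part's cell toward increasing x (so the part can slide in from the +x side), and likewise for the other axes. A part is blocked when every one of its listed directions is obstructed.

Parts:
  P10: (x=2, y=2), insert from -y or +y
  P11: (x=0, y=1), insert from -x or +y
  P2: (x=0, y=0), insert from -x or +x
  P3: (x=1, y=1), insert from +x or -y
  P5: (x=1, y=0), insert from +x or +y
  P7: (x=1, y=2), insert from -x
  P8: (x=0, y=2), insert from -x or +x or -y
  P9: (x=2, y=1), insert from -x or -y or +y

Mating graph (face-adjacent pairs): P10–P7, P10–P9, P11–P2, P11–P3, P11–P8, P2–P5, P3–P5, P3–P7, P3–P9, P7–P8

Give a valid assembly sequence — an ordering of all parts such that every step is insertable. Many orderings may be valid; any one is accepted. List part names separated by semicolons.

P10; P9; P3; P11; P2; P5; P7; P8

1. P10@(2, 2) [-y clear] — {P10}
2. P9@(2, 1) [-x clear] — {P10, P9}
3. P3@(1, 1) [-y clear] — {P10, P3, P9}
4. P11@(0, 1) [-x clear] — {P10, P11, P3, P9}
5. P2@(0, 0) [-x clear] — {P10, P11, P2, P3, P9}
6. P5@(1, 0) [+x clear] — {P10, P11, P2, P3, P5, P9}
7. P7@(1, 2) [-x clear] — {P10, P11, P2, P3, P5, P7, P9}
8. P8@(0, 2) [-x clear] — {P10, P11, P2, P3, P5, P7, P8, P9}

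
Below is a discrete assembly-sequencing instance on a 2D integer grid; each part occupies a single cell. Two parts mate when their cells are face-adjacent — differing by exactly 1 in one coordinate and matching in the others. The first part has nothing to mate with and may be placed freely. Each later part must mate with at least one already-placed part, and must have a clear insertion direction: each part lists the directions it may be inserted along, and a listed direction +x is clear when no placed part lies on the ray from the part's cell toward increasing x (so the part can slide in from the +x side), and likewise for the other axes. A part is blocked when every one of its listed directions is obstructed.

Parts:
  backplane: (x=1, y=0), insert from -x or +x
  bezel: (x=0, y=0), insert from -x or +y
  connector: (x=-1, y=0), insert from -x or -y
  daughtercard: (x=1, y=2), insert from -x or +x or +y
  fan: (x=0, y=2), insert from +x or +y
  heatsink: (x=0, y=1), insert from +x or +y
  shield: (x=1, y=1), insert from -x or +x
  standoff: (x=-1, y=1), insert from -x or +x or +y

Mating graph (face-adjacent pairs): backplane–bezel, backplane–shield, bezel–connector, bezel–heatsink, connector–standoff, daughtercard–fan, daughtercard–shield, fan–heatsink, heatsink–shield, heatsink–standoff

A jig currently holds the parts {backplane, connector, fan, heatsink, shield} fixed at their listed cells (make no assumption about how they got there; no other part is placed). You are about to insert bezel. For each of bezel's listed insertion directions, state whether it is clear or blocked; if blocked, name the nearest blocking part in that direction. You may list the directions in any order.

-x: nearest on ray is connector@(-1, 0) ⇒ blocked
+y: nearest on ray is heatsink@(0, 1) ⇒ blocked

+y: blocked by heatsink; -x: blocked by connector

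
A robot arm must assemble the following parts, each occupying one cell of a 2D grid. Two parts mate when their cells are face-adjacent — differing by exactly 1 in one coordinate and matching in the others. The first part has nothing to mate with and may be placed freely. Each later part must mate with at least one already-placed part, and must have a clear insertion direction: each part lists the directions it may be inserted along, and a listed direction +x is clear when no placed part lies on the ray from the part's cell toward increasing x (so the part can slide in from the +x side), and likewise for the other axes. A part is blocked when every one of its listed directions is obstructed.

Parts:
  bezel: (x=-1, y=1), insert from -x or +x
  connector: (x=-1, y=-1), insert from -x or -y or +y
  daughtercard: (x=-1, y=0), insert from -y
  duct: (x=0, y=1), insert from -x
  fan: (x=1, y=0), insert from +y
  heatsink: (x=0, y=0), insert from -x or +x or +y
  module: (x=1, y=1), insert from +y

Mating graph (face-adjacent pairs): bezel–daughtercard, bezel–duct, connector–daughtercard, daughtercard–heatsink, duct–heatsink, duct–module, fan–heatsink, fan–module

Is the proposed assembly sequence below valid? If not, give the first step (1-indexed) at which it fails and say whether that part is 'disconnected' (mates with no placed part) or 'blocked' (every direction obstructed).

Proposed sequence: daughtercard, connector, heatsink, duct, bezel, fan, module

Valid

1. daughtercard@(-1, 0) [-y clear] — {daughtercard}
2. connector@(-1, -1) [-x clear] — {connector, daughtercard}
3. heatsink@(0, 0) [+x clear] — {connector, daughtercard, heatsink}
4. duct@(0, 1) [-x clear] — {connector, daughtercard, duct, heatsink}
5. bezel@(-1, 1) [-x clear] — {bezel, connector, daughtercard, duct, heatsink}
6. fan@(1, 0) [+y clear] — {bezel, connector, daughtercard, duct, fan, heatsink}
7. module@(1, 1) [+y clear] — {bezel, connector, daughtercard, duct, fan, heatsink, module}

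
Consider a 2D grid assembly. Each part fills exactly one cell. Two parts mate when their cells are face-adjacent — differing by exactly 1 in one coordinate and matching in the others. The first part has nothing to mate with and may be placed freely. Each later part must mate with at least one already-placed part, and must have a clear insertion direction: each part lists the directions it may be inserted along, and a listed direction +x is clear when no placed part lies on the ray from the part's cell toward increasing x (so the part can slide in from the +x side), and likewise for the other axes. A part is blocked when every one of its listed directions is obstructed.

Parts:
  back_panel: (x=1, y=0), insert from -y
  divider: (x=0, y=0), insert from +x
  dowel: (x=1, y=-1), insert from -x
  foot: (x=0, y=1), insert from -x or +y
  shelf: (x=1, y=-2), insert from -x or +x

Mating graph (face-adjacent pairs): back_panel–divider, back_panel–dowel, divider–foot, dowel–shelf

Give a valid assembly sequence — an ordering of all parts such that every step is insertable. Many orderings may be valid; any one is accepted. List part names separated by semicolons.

1. divider@(0, 0) [+x clear] — {divider}
2. back_panel@(1, 0) [-y clear] — {back_panel, divider}
3. foot@(0, 1) [-x clear] — {back_panel, divider, foot}
4. dowel@(1, -1) [-x clear] — {back_panel, divider, dowel, foot}
5. shelf@(1, -2) [-x clear] — {back_panel, divider, dowel, foot, shelf}

divider; back_panel; foot; dowel; shelf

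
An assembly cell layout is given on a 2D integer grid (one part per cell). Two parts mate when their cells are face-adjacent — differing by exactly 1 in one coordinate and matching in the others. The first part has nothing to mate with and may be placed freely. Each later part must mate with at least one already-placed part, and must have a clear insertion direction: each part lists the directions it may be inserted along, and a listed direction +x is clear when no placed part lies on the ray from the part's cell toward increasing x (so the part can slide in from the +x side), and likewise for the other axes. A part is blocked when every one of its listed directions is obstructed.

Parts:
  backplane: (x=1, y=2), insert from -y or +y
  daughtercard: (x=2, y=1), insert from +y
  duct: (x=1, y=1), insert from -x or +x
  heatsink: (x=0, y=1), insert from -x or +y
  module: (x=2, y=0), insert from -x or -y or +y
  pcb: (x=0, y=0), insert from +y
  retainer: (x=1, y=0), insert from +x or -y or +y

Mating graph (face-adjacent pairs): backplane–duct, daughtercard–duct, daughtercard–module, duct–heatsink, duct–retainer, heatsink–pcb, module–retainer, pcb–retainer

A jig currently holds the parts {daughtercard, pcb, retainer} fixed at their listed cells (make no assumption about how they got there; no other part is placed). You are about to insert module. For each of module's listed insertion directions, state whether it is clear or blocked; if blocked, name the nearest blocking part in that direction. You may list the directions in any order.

-x: nearest on ray is retainer@(1, 0) ⇒ blocked
-y: ray from module(2, 0) has no placed part ⇒ clear
+y: nearest on ray is daughtercard@(2, 1) ⇒ blocked

+y: blocked by daughtercard; -x: blocked by retainer; -y: clear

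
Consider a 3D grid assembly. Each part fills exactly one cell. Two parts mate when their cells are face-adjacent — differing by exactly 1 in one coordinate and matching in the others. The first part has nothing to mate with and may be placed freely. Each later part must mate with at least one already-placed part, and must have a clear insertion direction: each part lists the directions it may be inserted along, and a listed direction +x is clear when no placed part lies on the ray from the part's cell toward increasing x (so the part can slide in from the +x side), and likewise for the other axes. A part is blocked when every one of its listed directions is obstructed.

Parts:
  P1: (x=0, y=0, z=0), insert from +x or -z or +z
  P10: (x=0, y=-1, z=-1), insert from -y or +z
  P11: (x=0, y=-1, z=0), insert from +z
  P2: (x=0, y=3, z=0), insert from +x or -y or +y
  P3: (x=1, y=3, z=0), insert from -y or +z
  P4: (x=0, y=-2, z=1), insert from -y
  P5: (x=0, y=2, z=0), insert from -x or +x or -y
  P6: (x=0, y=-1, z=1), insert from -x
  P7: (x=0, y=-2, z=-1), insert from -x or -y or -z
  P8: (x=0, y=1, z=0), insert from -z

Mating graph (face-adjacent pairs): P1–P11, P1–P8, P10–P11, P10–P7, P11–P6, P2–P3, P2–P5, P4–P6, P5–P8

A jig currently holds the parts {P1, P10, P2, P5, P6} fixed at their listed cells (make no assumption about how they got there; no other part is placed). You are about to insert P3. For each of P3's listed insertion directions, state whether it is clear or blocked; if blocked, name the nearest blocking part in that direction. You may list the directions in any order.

-y: ray from P3(1, 3, 0) has no placed part ⇒ clear
+z: ray from P3(1, 3, 0) has no placed part ⇒ clear

+z: clear; -y: clear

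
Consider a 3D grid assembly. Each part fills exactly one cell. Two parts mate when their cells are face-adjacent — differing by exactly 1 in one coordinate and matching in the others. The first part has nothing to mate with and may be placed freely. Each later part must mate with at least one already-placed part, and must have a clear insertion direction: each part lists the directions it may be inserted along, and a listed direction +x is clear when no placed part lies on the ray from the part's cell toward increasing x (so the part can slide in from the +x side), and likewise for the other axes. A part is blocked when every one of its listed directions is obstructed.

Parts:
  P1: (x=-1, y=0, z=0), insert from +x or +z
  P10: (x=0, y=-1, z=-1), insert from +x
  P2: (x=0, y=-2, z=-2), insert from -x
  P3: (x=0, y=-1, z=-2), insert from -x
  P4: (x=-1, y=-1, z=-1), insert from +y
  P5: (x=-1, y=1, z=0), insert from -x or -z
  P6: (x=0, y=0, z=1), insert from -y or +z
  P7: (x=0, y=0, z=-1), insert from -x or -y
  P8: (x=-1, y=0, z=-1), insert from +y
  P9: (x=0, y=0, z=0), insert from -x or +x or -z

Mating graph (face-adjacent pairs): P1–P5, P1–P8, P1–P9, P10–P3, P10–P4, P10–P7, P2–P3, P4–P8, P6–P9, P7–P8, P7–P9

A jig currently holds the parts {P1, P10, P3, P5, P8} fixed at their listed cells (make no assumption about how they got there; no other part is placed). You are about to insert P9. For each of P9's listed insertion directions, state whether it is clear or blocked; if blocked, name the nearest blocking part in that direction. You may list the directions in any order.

-x: nearest on ray is P1@(-1, 0, 0) ⇒ blocked
+x: ray from P9(0, 0, 0) has no placed part ⇒ clear
-z: ray from P9(0, 0, 0) has no placed part ⇒ clear

+x: clear; -x: blocked by P1; -z: clear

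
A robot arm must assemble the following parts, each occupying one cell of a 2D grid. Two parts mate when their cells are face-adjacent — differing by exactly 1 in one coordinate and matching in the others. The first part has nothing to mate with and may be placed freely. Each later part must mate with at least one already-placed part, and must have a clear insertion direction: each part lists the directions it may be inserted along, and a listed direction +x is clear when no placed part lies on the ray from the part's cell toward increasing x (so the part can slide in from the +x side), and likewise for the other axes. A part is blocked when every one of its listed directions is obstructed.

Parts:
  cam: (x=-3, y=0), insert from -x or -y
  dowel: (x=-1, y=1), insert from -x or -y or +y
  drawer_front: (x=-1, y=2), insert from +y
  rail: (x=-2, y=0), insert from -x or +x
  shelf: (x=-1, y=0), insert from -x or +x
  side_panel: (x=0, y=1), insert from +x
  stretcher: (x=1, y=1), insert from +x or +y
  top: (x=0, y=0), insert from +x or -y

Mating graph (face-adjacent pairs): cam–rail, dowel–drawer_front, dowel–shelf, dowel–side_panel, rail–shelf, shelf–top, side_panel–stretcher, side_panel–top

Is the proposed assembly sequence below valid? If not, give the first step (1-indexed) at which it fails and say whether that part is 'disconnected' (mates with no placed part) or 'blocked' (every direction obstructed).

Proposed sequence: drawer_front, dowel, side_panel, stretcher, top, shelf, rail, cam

1. drawer_front@(-1, 2) [+y clear] — {drawer_front}
2. dowel@(-1, 1) [-x clear] — {dowel, drawer_front}
3. side_panel@(0, 1) [+x clear] — {dowel, drawer_front, side_panel}
4. stretcher@(1, 1) [+x clear] — {dowel, drawer_front, side_panel, stretcher}
5. top@(0, 0) [+x clear] — {dowel, drawer_front, side_panel, stretcher, top}
6. shelf@(-1, 0) [-x clear] — {dowel, drawer_front, shelf, side_panel, stretcher, top}
7. rail@(-2, 0) [-x clear] — {dowel, drawer_front, rail, shelf, side_panel, stretcher, top}
8. cam@(-3, 0) [-x clear] — {cam, dowel, drawer_front, rail, shelf, side_panel, stretcher, top}

Valid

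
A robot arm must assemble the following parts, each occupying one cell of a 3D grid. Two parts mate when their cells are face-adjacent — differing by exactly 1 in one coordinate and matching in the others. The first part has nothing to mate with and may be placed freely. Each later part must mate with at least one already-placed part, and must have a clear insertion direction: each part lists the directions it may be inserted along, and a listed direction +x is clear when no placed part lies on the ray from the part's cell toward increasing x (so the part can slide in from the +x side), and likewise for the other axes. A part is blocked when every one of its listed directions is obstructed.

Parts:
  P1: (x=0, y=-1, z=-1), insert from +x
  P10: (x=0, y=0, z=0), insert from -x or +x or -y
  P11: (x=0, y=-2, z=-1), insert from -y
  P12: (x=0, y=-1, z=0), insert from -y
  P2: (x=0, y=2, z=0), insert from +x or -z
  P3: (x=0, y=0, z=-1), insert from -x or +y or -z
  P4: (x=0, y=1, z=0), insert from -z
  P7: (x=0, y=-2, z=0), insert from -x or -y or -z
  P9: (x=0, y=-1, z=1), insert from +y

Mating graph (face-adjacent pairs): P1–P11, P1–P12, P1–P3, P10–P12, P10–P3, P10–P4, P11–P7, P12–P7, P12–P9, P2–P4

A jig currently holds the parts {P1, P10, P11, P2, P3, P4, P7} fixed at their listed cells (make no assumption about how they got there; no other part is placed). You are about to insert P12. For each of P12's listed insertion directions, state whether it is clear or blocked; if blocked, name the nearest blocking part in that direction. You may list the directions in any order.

-y: nearest on ray is P7@(0, -2, 0) ⇒ blocked

-y: blocked by P7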